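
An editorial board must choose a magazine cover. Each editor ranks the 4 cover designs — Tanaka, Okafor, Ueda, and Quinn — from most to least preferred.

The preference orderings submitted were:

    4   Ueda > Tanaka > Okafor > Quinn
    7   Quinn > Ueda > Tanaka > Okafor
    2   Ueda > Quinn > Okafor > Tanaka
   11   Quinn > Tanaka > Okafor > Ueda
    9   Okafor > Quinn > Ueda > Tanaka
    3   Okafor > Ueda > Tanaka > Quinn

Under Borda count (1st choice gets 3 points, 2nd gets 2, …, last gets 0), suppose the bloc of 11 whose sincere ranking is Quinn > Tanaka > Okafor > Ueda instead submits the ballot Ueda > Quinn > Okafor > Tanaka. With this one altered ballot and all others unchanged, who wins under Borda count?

Borda totals with the altered ballot: Tanaka 18, Okafor 53, Ueda 80, Quinn 65.
The switch changes the winner from Quinn to Ueda.

Ueda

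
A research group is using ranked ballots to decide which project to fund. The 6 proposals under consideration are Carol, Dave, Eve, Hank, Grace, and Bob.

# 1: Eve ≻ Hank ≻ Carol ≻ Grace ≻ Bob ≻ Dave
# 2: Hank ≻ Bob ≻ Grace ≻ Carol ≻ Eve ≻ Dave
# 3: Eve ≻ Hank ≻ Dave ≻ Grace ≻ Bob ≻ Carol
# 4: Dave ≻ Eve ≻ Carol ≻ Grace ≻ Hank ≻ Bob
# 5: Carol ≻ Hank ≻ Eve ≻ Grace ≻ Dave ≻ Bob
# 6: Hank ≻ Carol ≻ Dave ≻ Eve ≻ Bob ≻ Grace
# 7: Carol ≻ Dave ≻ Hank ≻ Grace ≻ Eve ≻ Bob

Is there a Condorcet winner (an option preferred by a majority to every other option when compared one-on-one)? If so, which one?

Head-to-head results (7 voters total):
Carol vs Dave: Carol wins 5–2.
Carol vs Eve: Carol wins 4–3.
Carol vs Hank: Hank wins 4–3.
Carol vs Grace: Carol wins 5–2.
Carol vs Bob: Carol wins 5–2.
Dave vs Eve: Eve wins 4–3.
Dave vs Hank: Hank wins 5–2.
Dave vs Grace: Dave wins 4–3.
Dave vs Bob: Dave wins 5–2.
Eve vs Hank: Hank wins 4–3.
Eve vs Grace: Eve wins 5–2.
Eve vs Bob: Eve wins 6–1.
Hank vs Grace: Hank wins 6–1.
Hank vs Bob: Hank wins 7–0.
Grace vs Bob: Grace wins 5–2.
Hank beats each rival — Carol (4–3), Dave (5–2), Eve (4–3), Grace (6–1), Bob (7–0) — so Hank is the Condorcet winner.

Hank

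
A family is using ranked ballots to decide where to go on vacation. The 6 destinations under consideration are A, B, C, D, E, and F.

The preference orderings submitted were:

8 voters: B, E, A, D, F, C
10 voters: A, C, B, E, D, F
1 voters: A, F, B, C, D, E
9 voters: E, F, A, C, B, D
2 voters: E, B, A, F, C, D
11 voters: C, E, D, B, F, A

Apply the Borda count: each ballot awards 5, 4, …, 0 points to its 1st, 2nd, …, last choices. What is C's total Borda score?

Borda scores:
  A: 8·3 + 10·5 + 5 + 9·3 + 2·3 + 11·0 = 112
  B: 8·5 + 10·3 + 3 + 9·1 + 2·4 + 11·2 = 112
  C: 8·0 + 10·4 + 2 + 9·2 + 2·1 + 11·5 = 117
  D: 8·2 + 10·1 + 1 + 9·0 + 2·0 + 11·3 = 60
  E: 8·4 + 10·2 + 0 + 9·5 + 2·5 + 11·4 = 151
  F: 8·1 + 10·0 + 4 + 9·4 + 2·2 + 11·1 = 63

117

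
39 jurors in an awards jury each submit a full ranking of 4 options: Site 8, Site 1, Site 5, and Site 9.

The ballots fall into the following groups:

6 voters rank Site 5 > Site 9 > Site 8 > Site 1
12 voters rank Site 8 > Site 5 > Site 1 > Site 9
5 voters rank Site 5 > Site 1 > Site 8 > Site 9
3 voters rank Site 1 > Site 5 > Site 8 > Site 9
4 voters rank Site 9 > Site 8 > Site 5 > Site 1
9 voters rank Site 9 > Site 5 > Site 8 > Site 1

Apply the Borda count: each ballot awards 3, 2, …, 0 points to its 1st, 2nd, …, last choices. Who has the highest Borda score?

Site 5

Borda scores:
  Site 8: 6·1 + 12·3 + 5·1 + 3·1 + 4·2 + 9·1 = 67
  Site 1: 6·0 + 12·1 + 5·2 + 3·3 + 4·0 + 9·0 = 31
  Site 5: 6·3 + 12·2 + 5·3 + 3·2 + 4·1 + 9·2 = 85
  Site 9: 6·2 + 12·0 + 5·0 + 3·0 + 4·3 + 9·3 = 51
Site 5 has the highest total.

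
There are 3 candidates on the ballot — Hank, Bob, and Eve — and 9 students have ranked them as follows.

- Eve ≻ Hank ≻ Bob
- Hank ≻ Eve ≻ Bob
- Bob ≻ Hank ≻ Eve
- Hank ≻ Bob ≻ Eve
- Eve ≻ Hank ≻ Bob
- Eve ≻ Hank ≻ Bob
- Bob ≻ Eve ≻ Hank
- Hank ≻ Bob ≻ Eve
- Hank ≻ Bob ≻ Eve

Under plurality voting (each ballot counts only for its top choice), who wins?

Hank

First-place vote totals:
  Hank: 4
  Bob: 2
  Eve: 3
Hank has the most first-place votes.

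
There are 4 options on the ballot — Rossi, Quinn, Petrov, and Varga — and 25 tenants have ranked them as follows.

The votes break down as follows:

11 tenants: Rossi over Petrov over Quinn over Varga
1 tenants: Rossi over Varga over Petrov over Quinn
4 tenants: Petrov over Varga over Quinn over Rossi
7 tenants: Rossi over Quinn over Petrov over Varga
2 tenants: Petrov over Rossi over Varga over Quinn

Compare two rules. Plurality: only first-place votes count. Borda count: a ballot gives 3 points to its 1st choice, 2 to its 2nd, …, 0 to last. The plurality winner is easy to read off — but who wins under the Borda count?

Plurality first-place counts: Rossi 19, Quinn 0, Petrov 6, Varga 0 → Rossi.
Borda totals: Rossi 61, Quinn 29, Petrov 48, Varga 12 → Rossi.

Rossi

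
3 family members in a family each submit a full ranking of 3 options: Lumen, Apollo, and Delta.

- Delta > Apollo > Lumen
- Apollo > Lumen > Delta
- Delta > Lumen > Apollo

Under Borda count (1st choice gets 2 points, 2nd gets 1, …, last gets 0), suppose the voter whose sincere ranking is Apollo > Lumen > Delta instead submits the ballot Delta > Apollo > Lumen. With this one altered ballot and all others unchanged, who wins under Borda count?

Borda totals with the altered ballot: Lumen 1, Apollo 2, Delta 6.
The winner is unchanged: still Delta.

Delta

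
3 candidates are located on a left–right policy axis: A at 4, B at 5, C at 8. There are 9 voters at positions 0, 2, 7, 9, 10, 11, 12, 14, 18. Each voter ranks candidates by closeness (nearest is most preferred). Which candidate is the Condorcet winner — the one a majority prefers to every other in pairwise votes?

With single-peaked preferences on a line, the Condorcet winner is the candidate closest to the median voter.
The median voter (position 10) is closest to C at 8.
Check: C vs A — voters closer to C: 7 of 9.

C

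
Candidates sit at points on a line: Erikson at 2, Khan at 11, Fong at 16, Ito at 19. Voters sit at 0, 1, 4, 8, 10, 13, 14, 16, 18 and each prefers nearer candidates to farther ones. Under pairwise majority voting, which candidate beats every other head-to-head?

With single-peaked preferences on a line, the Condorcet winner is the candidate closest to the median voter.
The median voter (position 10) is closest to Khan at 11.
Check: Khan vs Fong — voters closer to Khan: 6 of 9.

Khan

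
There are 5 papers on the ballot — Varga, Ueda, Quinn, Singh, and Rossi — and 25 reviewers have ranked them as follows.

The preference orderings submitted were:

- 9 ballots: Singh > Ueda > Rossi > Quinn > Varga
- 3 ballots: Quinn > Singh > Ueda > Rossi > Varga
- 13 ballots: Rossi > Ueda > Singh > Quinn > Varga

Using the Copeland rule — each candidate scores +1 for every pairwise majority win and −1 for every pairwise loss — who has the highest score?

Rossi

Pairwise results:
  Varga vs Ueda: Ueda wins 25–0.
  Varga vs Quinn: Quinn wins 25–0.
  Varga vs Singh: Singh wins 25–0.
  Varga vs Rossi: Rossi wins 25–0.
  Ueda vs Quinn: Ueda wins 22–3.
  Ueda vs Singh: Ueda wins 13–12.
  Ueda vs Rossi: Rossi wins 13–12.
  Quinn vs Singh: Singh wins 22–3.
  Quinn vs Rossi: Rossi wins 22–3.
  Singh vs Rossi: Rossi wins 13–12.
Copeland scores (wins − losses):
  Varga: 0 − 4 = -4
  Ueda: 3 − 1 = 2
  Quinn: 1 − 3 = -2
  Singh: 2 − 2 = 0
  Rossi: 4 − 0 = 4
Rossi has the best Copeland score.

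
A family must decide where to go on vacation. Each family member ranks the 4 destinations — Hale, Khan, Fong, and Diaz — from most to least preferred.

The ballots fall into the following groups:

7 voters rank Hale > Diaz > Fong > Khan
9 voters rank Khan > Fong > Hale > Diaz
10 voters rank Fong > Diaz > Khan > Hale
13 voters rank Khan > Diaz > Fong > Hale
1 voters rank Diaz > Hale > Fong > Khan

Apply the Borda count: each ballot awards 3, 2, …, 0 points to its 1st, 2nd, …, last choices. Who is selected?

Borda scores:
  Hale: 7·3 + 9·1 + 10·0 + 13·0 + 2 = 32
  Khan: 7·0 + 9·3 + 10·1 + 13·3 + 0 = 76
  Fong: 7·1 + 9·2 + 10·3 + 13·1 + 1 = 69
  Diaz: 7·2 + 9·0 + 10·2 + 13·2 + 3 = 63
Khan has the highest total.

Khan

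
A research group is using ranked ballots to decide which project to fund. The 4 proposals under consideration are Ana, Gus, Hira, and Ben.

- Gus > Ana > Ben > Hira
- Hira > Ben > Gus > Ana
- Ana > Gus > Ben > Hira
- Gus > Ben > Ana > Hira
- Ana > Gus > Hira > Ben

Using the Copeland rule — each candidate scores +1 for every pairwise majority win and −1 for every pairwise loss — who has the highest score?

Gus

Pairwise results:
  Ana vs Gus: Gus wins 3–2.
  Ana vs Hira: Ana wins 4–1.
  Ana vs Ben: Ana wins 3–2.
  Gus vs Hira: Gus wins 4–1.
  Gus vs Ben: Gus wins 4–1.
  Hira vs Ben: Ben wins 3–2.
Copeland scores (wins − losses):
  Ana: 2 − 1 = 1
  Gus: 3 − 0 = 3
  Hira: 0 − 3 = -3
  Ben: 1 − 2 = -1
Gus has the best Copeland score.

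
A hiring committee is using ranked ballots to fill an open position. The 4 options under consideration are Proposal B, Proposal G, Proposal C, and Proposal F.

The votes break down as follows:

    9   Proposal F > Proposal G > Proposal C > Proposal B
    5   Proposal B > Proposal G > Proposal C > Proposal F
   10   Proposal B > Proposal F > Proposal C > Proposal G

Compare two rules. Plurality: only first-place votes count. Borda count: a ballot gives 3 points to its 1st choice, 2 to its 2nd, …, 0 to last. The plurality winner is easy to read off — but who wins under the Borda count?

Plurality first-place counts: Proposal B 15, Proposal G 0, Proposal C 0, Proposal F 9 → Proposal B.
Borda totals: Proposal B 45, Proposal G 28, Proposal C 24, Proposal F 47 → Proposal F.

Proposal F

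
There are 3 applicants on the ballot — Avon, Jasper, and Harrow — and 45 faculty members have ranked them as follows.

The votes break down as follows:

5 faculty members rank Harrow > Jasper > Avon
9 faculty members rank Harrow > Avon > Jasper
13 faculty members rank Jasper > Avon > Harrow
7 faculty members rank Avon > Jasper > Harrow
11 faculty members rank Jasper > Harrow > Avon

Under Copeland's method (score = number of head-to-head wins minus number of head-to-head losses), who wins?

Pairwise results:
  Avon vs Jasper: Jasper wins 29–16.
  Avon vs Harrow: Harrow wins 25–20.
  Jasper vs Harrow: Jasper wins 31–14.
Copeland scores (wins − losses):
  Avon: 0 − 2 = -2
  Jasper: 2 − 0 = 2
  Harrow: 1 − 1 = 0
Jasper has the best Copeland score.

Jasper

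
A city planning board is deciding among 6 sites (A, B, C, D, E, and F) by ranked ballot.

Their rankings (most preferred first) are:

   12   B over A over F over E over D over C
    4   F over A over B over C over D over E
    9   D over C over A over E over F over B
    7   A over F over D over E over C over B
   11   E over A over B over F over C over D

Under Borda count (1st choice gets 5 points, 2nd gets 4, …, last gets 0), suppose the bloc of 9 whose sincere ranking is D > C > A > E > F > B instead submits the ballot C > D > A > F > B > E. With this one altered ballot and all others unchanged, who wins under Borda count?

Borda totals with the altered ballot: A 170, B 114, C 71, D 73, E 93, F 124.
The winner is unchanged: still A.

A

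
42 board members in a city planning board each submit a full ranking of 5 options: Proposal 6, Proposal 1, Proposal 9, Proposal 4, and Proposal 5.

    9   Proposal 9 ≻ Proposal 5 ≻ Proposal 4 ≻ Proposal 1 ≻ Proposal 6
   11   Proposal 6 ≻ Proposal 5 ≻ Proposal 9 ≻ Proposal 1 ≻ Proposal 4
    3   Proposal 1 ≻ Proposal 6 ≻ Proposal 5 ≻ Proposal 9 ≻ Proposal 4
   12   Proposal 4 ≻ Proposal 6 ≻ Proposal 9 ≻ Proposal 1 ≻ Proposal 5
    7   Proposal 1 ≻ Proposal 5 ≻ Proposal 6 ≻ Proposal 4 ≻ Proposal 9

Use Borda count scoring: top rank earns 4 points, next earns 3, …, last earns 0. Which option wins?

Borda scores:
  Proposal 6: 9·0 + 11·4 + 3·3 + 12·3 + 7·2 = 103
  Proposal 1: 9·1 + 11·1 + 3·4 + 12·1 + 7·4 = 72
  Proposal 9: 9·4 + 11·2 + 3·1 + 12·2 + 7·0 = 85
  Proposal 4: 9·2 + 11·0 + 3·0 + 12·4 + 7·1 = 73
  Proposal 5: 9·3 + 11·3 + 3·2 + 12·0 + 7·3 = 87
Proposal 6 has the highest total.

Proposal 6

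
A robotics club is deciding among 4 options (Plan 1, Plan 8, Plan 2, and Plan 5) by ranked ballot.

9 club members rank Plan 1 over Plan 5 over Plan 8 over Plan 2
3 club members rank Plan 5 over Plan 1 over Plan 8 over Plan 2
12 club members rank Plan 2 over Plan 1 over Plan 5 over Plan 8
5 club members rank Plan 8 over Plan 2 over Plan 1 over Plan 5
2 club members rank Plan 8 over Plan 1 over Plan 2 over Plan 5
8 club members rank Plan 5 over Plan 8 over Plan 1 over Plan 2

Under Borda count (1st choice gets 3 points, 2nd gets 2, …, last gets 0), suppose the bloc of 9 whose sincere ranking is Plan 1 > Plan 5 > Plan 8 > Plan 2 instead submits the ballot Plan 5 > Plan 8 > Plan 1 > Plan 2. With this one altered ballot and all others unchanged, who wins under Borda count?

Borda totals with the altered ballot: Plan 1 56, Plan 8 58, Plan 2 48, Plan 5 72.
The switch changes the winner from Plan 1 to Plan 5.

Plan 5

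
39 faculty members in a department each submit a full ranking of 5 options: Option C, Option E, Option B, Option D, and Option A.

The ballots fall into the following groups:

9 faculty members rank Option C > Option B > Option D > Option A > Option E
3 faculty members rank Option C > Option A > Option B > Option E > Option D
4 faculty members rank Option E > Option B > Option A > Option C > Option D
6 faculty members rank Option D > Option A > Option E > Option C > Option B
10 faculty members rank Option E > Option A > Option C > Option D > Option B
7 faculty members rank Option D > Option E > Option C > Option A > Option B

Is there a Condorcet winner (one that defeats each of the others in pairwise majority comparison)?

No

Head-to-head results (39 voters total):
Option C vs Option E: Option E wins 27–12.
Option C vs Option B: Option C wins 35–4.
Option C vs Option D: Option C wins 26–13.
Option C vs Option A: Option A wins 20–19.
Option E vs Option B: Option E wins 27–12.
Option E vs Option D: Option D wins 22–17.
Option E vs Option A: Option E wins 21–18.
Option B vs Option D: Option D wins 23–16.
Option B vs Option A: Option A wins 26–13.
Option D vs Option A: Option D wins 22–17.
No candidate beats all others: Option C beats Option D beats Option E beats Option C, a majority cycle.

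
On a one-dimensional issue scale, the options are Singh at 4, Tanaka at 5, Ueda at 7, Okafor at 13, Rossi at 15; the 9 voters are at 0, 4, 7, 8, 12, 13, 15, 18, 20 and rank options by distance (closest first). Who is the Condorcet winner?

Okafor

With single-peaked preferences on a line, the Condorcet winner is the candidate closest to the median voter.
The median voter (position 12) is closest to Okafor at 13.
Check: Okafor vs Singh — voters closer to Okafor: 5 of 9.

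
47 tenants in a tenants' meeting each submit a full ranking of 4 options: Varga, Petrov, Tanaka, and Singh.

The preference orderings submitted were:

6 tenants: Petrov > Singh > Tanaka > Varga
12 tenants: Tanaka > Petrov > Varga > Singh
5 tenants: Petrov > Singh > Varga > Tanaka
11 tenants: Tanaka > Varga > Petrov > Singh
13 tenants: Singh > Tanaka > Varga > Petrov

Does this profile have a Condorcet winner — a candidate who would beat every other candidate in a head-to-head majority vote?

No

Head-to-head results (47 voters total):
Varga vs Petrov: Varga wins 24–23.
Varga vs Tanaka: Tanaka wins 42–5.
Varga vs Singh: Singh wins 24–23.
Petrov vs Tanaka: Tanaka wins 36–11.
Petrov vs Singh: Petrov wins 34–13.
Tanaka vs Singh: Singh wins 24–23.
No candidate beats all others: Varga beats Petrov beats Singh beats Varga, a majority cycle.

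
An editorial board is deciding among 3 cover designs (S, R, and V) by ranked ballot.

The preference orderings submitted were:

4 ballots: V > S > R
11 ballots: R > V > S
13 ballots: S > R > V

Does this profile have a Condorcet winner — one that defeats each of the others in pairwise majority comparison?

Head-to-head results (28 voters total):
S vs R: S wins 17–11.
S vs V: V wins 15–13.
R vs V: R wins 24–4.
No candidate beats all others: S beats R beats V beats S, a majority cycle.

No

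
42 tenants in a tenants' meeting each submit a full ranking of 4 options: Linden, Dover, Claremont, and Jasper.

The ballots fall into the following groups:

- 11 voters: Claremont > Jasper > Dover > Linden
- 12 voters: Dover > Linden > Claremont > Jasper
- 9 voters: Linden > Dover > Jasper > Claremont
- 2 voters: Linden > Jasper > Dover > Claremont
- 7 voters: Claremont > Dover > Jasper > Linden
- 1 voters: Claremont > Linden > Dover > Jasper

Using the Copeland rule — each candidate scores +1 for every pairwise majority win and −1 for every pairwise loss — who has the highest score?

Pairwise results:
  Linden vs Dover: Dover wins 30–12.
  Linden vs Claremont: Linden wins 23–19.
  Linden vs Jasper: Linden wins 24–18.
  Dover vs Claremont: Dover wins 23–19.
  Dover vs Jasper: Dover wins 29–13.
  Claremont vs Jasper: Claremont wins 31–11.
Copeland scores (wins − losses):
  Linden: 2 − 1 = 1
  Dover: 3 − 0 = 3
  Claremont: 1 − 2 = -1
  Jasper: 0 − 3 = -3
Dover has the best Copeland score.

Dover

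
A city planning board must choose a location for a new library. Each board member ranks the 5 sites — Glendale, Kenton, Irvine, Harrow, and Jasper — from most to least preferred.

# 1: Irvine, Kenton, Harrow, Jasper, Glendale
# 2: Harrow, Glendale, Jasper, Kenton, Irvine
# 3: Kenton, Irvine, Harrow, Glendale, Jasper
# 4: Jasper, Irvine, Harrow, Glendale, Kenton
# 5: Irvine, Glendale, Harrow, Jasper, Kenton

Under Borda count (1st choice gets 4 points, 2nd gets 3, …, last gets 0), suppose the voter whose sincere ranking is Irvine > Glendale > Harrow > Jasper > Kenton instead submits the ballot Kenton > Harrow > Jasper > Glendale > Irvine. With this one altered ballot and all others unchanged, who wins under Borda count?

Borda totals with the altered ballot: Glendale 6, Kenton 12, Irvine 10, Harrow 13, Jasper 9.
The switch changes the winner from Irvine to Harrow.

Harrow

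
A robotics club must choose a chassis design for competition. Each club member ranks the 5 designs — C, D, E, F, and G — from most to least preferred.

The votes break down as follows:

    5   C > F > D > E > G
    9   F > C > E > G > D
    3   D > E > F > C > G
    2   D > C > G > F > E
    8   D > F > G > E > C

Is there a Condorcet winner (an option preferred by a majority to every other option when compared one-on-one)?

Yes

Head-to-head results (27 voters total):
C vs D: C wins 14–13.
C vs E: C wins 16–11.
C vs F: F wins 20–7.
C vs G: C wins 19–8.
D vs E: D wins 18–9.
D vs F: F wins 14–13.
D vs G: D wins 18–9.
E vs F: F wins 24–3.
E vs G: E wins 17–10.
F vs G: F wins 25–2.
F beats each rival — C (20–7), D (14–13), E (24–3), G (25–2) — so F is the Condorcet winner.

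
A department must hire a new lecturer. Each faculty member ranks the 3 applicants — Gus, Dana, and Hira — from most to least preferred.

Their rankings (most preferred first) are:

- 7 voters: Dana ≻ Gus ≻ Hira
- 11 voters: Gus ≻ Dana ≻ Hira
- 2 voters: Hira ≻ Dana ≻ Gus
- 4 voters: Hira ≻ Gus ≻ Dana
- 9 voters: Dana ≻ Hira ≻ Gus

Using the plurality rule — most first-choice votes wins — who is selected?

First-place vote totals:
  Gus: 11
  Dana: 16
  Hira: 6
Dana has the most first-place votes.

Dana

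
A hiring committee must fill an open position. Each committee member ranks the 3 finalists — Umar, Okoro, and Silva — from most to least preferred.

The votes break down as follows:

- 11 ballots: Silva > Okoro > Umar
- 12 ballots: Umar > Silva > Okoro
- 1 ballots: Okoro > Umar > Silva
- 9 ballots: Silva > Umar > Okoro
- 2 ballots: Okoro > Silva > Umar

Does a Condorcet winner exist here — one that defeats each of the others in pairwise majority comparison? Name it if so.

Head-to-head results (35 voters total):
Umar vs Okoro: Umar wins 21–14.
Umar vs Silva: Silva wins 22–13.
Okoro vs Silva: Silva wins 32–3.
Silva beats each rival — Umar (22–13), Okoro (32–3) — so Silva is the Condorcet winner.

Silva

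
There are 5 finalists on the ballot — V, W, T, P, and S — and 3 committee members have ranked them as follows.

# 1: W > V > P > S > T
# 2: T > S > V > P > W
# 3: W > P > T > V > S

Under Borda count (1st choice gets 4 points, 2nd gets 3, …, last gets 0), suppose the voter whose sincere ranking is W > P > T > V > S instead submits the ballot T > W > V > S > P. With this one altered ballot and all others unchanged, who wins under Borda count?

Borda totals with the altered ballot: V 7, W 7, T 8, P 3, S 5.
The switch changes the winner from W to T.

T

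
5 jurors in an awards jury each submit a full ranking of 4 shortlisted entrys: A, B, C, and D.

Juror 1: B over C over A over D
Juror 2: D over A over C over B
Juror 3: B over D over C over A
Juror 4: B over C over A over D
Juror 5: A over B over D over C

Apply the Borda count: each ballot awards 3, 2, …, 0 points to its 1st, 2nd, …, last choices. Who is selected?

B

Borda scores:
  A: 1 + 2 + 0 + 1 + 3 = 7
  B: 3 + 0 + 3 + 3 + 2 = 11
  C: 2 + 1 + 1 + 2 + 0 = 6
  D: 0 + 3 + 2 + 0 + 1 = 6
B has the highest total.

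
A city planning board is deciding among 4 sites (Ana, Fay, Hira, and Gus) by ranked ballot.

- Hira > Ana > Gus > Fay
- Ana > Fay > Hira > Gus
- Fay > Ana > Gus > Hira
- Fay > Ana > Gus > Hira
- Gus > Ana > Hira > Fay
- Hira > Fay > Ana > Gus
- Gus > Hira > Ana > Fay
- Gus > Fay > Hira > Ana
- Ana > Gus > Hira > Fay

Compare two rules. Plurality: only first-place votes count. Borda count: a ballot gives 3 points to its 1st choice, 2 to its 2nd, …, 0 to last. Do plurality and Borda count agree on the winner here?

No

Plurality first-place counts: Ana 2, Fay 2, Hira 2, Gus 3 → Gus.
Borda totals: Ana 16, Fay 12, Hira 12, Gus 14 → Ana.
The two rules disagree: plurality picks Gus, Borda picks Ana.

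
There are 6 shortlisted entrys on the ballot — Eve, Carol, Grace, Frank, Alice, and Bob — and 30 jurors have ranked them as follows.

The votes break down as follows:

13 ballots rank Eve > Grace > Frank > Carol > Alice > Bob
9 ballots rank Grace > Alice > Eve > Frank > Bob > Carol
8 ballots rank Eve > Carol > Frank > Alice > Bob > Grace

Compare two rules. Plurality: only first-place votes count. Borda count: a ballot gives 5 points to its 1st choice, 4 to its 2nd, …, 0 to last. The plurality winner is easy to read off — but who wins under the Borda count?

Eve

Plurality first-place counts: Eve 21, Carol 0, Grace 9, Frank 0, Alice 0, Bob 0 → Eve.
Borda totals: Eve 132, Carol 58, Grace 97, Frank 81, Alice 65, Bob 17 → Eve.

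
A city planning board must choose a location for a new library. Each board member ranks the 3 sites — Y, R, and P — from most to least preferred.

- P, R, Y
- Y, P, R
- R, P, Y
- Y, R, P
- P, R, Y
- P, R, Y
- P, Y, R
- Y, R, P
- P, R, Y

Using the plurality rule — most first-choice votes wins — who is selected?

P

First-place vote totals:
  Y: 3
  R: 1
  P: 5
P has the most first-place votes.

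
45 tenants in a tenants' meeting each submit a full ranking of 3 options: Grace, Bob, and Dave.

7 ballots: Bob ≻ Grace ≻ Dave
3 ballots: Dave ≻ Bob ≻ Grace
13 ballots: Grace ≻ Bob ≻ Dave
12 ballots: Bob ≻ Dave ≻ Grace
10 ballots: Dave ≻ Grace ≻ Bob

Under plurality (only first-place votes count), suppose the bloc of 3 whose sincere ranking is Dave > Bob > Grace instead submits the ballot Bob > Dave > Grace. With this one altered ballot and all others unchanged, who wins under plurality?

First-place totals with the altered ballot: Grace 13, Bob 22, Dave 10.
The winner is unchanged: still Bob.

Bob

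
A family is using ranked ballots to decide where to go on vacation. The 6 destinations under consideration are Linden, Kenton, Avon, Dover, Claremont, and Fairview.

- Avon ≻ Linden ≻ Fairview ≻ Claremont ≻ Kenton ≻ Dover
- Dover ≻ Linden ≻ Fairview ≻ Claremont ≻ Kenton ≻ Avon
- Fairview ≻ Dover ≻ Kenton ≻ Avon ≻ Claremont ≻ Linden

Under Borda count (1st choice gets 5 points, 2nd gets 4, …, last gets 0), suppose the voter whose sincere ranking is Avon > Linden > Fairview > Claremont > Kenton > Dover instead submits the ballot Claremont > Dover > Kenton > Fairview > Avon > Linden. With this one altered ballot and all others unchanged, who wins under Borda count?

Borda totals with the altered ballot: Linden 4, Kenton 7, Avon 3, Dover 13, Claremont 8, Fairview 10.
The switch changes the winner from Fairview to Dover.

Dover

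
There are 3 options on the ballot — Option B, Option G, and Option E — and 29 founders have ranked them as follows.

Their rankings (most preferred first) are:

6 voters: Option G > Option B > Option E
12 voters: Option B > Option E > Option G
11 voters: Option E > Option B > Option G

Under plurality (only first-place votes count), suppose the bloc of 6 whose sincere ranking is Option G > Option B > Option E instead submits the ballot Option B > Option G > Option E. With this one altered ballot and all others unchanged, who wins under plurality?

First-place totals with the altered ballot: Option B 18, Option G 0, Option E 11.
The winner is unchanged: still Option B.

Option B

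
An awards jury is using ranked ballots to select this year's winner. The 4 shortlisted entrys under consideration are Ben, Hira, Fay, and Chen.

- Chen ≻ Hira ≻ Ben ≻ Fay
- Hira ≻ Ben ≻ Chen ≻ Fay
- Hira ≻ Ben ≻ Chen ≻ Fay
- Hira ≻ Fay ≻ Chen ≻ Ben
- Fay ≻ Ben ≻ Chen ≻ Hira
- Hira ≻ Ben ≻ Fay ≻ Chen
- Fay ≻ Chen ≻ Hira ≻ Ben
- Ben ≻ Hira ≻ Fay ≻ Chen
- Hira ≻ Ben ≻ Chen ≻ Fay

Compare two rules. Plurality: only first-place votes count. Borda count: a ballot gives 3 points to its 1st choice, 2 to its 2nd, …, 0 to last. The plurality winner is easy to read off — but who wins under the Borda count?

Plurality first-place counts: Ben 1, Hira 5, Fay 2, Chen 1 → Hira.
Borda totals: Ben 14, Hira 20, Fay 10, Chen 10 → Hira.

Hira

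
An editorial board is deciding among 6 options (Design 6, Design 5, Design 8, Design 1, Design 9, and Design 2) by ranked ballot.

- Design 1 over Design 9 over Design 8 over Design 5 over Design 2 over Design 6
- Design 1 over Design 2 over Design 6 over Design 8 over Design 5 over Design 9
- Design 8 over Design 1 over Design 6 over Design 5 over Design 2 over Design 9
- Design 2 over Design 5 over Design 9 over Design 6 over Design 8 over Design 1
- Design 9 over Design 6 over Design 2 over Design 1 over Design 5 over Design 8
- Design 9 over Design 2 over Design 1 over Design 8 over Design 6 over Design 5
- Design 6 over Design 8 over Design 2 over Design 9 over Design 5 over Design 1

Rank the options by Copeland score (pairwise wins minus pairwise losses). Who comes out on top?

Design 2

Pairwise results:
  Design 6 vs Design 5: Design 6 wins 5–2.
  Design 6 vs Design 8: Design 6 wins 4–3.
  Design 6 vs Design 1: Design 1 wins 4–3.
  Design 6 vs Design 9: Design 9 wins 4–3.
  Design 6 vs Design 2: Design 2 wins 4–3.
  Design 5 vs Design 8: Design 8 wins 5–2.
  Design 5 vs Design 1: Design 1 wins 5–2.
  Design 5 vs Design 9: Design 9 wins 4–3.
  Design 5 vs Design 2: Design 2 wins 5–2.
  Design 8 vs Design 1: Design 1 wins 4–3.
  Design 8 vs Design 9: Design 9 wins 4–3.
  Design 8 vs Design 2: Design 2 wins 4–3.
  Design 1 vs Design 9: Design 9 wins 4–3.
  Design 1 vs Design 2: Design 2 wins 4–3.
  Design 9 vs Design 2: Design 2 wins 4–3.
Copeland scores (wins − losses):
  Design 6: 2 − 3 = -1
  Design 5: 0 − 5 = -5
  Design 8: 1 − 4 = -3
  Design 1: 3 − 2 = 1
  Design 9: 4 − 1 = 3
  Design 2: 5 − 0 = 5
Design 2 has the best Copeland score.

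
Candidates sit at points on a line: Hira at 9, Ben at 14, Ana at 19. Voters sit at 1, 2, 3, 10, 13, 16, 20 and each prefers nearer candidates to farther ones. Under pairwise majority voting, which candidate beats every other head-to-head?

With single-peaked preferences on a line, the Condorcet winner is the candidate closest to the median voter.
The median voter (position 10) is closest to Hira at 9.
Check: Hira vs Ben — voters closer to Hira: 4 of 7.

Hira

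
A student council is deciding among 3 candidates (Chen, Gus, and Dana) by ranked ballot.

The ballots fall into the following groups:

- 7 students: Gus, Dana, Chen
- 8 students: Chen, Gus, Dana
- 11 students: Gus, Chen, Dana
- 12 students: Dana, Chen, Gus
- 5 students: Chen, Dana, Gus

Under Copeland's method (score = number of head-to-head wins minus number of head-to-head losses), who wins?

Pairwise results:
  Chen vs Gus: Chen wins 25–18.
  Chen vs Dana: Chen wins 24–19.
  Gus vs Dana: Gus wins 26–17.
Copeland scores (wins − losses):
  Chen: 2 − 0 = 2
  Gus: 1 − 1 = 0
  Dana: 0 − 2 = -2
Chen has the best Copeland score.

Chen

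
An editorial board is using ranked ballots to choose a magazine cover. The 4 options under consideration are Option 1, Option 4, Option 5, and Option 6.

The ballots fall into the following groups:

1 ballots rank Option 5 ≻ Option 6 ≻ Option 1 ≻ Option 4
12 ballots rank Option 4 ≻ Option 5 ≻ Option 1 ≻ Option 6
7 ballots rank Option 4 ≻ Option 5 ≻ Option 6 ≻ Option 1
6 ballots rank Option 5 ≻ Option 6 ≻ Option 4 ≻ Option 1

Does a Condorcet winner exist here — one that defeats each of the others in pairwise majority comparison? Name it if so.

Head-to-head results (26 voters total):
Option 1 vs Option 4: Option 4 wins 25–1.
Option 1 vs Option 5: Option 5 wins 26–0.
Option 1 vs Option 6: Option 6 wins 14–12.
Option 4 vs Option 5: Option 4 wins 19–7.
Option 4 vs Option 6: Option 4 wins 19–7.
Option 5 vs Option 6: Option 5 wins 26–0.
Option 4 beats each rival — Option 1 (25–1), Option 5 (19–7), Option 6 (19–7) — so Option 4 is the Condorcet winner.

Option 4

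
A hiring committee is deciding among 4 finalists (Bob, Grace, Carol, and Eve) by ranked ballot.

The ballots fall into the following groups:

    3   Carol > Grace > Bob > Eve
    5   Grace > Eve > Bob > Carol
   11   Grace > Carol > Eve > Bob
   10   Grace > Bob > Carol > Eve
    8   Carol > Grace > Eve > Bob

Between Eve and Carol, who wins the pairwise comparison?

Carol

Ballots ranking Eve above Carol: 5.
Ballots ranking Carol above Eve: 3+11+10+8 = 32.
Carol wins the head-to-head, 32–5.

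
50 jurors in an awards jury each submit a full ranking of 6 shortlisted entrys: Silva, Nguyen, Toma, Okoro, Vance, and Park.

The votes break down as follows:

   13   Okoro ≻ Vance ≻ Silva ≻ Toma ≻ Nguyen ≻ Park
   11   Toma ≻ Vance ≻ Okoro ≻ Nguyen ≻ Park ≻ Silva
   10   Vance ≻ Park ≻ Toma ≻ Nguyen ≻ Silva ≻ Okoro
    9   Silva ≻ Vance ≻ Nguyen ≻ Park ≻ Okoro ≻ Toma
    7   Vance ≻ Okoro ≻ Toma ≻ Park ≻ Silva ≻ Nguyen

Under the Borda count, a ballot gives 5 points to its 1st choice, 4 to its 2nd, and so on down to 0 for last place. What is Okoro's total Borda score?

Borda scores:
  Silva: 13·3 + 11·0 + 10·1 + 9·5 + 7·1 = 101
  Nguyen: 13·1 + 11·2 + 10·2 + 9·3 + 7·0 = 82
  Toma: 13·2 + 11·5 + 10·3 + 9·0 + 7·3 = 132
  Okoro: 13·5 + 11·3 + 10·0 + 9·1 + 7·4 = 135
  Vance: 13·4 + 11·4 + 10·5 + 9·4 + 7·5 = 217
  Park: 13·0 + 11·1 + 10·4 + 9·2 + 7·2 = 83

135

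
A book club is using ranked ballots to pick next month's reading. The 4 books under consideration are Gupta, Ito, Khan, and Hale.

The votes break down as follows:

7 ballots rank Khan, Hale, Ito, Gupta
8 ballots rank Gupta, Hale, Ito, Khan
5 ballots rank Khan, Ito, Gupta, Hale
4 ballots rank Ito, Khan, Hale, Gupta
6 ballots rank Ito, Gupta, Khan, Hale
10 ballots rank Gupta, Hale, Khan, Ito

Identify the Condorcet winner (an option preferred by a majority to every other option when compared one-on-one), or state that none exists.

Head-to-head results (40 voters total):
Gupta vs Ito: Ito wins 22–18.
Gupta vs Khan: Gupta wins 24–16.
Gupta vs Hale: Gupta wins 29–11.
Ito vs Khan: Khan wins 22–18.
Ito vs Hale: Hale wins 25–15.
Khan vs Hale: Khan wins 22–18.
No candidate beats all others: Gupta beats Khan beats Ito beats Gupta, a majority cycle.

There is no Condorcet winner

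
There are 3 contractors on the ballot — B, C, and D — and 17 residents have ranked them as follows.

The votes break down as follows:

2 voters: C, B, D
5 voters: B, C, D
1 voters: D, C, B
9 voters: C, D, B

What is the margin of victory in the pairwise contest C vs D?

15

Ballots ranking C above D: 2+5+9 = 16.
Ballots ranking D above C: 1.
C wins 16–1, a margin of 15.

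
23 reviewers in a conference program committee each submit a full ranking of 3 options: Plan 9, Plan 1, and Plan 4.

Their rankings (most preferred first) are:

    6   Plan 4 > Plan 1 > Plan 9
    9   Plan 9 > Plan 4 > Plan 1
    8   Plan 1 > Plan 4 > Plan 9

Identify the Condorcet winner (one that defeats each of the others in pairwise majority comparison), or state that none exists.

Head-to-head results (23 voters total):
Plan 9 vs Plan 1: Plan 1 wins 14–9.
Plan 9 vs Plan 4: Plan 4 wins 14–9.
Plan 1 vs Plan 4: Plan 4 wins 15–8.
Plan 4 beats each rival — Plan 9 (14–9), Plan 1 (15–8) — so Plan 4 is the Condorcet winner.

Plan 4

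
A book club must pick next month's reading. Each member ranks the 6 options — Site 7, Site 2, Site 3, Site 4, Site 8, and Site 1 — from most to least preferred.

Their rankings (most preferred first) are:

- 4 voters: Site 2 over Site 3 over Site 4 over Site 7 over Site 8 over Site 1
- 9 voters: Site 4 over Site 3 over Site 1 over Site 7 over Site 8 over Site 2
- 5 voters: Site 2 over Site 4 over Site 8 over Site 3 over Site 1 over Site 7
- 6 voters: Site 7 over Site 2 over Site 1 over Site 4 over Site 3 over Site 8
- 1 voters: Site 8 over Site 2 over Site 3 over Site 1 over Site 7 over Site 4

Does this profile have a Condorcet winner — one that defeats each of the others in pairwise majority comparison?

No

Head-to-head results (25 voters total):
Site 7 vs Site 2: Site 7 wins 15–10.
Site 7 vs Site 3: Site 3 wins 19–6.
Site 7 vs Site 4: Site 4 wins 18–7.
Site 7 vs Site 8: Site 7 wins 19–6.
Site 7 vs Site 1: Site 1 wins 15–10.
Site 2 vs Site 3: Site 2 wins 16–9.
Site 2 vs Site 4: Site 2 wins 16–9.
Site 2 vs Site 8: Site 2 wins 15–10.
Site 2 vs Site 1: Site 2 wins 16–9.
Site 3 vs Site 4: Site 4 wins 20–5.
Site 3 vs Site 8: Site 3 wins 19–6.
Site 3 vs Site 1: Site 3 wins 19–6.
Site 4 vs Site 8: Site 4 wins 24–1.
Site 4 vs Site 1: Site 4 wins 18–7.
Site 8 vs Site 1: Site 1 wins 15–10.
No candidate beats all others: Site 7 beats Site 2 beats Site 3 beats Site 7, a majority cycle.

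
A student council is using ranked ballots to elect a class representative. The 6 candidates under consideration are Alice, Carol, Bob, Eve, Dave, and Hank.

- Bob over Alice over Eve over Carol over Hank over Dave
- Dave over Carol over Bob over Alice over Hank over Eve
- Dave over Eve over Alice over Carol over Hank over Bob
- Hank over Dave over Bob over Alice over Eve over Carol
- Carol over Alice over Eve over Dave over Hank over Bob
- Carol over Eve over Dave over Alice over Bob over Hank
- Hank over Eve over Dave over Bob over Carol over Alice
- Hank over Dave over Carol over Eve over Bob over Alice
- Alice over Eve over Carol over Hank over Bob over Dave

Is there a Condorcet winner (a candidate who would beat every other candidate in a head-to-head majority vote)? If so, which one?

Head-to-head results (9 voters total):
Alice vs Carol: Carol wins 5–4.
Alice vs Bob: Bob wins 5–4.
Alice vs Eve: Alice wins 5–4.
Alice vs Dave: Dave wins 6–3.
Alice vs Hank: Alice wins 6–3.
Carol vs Bob: Carol wins 6–3.
Carol vs Eve: Eve wins 5–4.
Carol vs Dave: Dave wins 5–4.
Carol vs Hank: Carol wins 6–3.
Bob vs Eve: Eve wins 6–3.
Bob vs Dave: Dave wins 7–2.
Bob vs Hank: Hank wins 6–3.
Eve vs Dave: Eve wins 5–4.
Eve vs Hank: Eve wins 5–4.
Dave vs Hank: Hank wins 5–4.
No candidate beats all others: Alice beats Eve beats Carol beats Alice, a majority cycle.

No Condorcet winner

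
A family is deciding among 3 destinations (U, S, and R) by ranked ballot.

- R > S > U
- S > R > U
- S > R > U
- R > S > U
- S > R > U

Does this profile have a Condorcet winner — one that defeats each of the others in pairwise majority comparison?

Yes

Head-to-head results (5 voters total):
U vs S: S wins 5–0.
U vs R: R wins 5–0.
S vs R: S wins 3–2.
S beats each rival — U (5–0), R (3–2) — so S is the Condorcet winner.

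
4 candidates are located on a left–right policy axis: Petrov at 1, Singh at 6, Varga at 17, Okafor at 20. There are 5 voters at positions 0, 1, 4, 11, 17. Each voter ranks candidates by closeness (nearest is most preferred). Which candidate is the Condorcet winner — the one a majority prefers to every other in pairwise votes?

Singh

With single-peaked preferences on a line, the Condorcet winner is the candidate closest to the median voter.
The median voter (position 4) is closest to Singh at 6.
Check: Singh vs Okafor — voters closer to Singh: 4 of 5.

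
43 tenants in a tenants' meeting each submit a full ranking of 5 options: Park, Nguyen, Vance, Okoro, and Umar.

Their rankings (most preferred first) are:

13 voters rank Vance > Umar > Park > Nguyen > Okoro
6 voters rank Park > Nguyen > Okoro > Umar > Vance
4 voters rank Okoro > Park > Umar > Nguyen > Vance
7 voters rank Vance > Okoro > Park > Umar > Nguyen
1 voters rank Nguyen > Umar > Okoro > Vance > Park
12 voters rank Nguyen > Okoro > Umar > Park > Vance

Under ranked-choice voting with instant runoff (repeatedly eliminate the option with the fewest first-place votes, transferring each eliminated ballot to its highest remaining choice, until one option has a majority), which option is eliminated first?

Round 1: Vance 20, Nguyen 13, Park 6, Okoro 4, Umar 0. Umar has the fewest and is eliminated.
Round 2: Vance 20, Nguyen 13, Park 6, Okoro 4. Okoro has the fewest and is eliminated.
Round 3: Vance 20, Nguyen 13, Park 10. Park has the fewest and is eliminated.
Round 4: Nguyen 23, Vance 20. Nguyen has a majority.

Umar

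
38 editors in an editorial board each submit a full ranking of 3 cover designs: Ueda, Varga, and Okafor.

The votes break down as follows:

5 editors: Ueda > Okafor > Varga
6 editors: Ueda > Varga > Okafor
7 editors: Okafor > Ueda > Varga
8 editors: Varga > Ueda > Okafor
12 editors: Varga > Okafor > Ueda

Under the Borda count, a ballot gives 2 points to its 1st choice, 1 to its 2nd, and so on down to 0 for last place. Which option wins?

Varga

Borda scores:
  Ueda: 5·2 + 6·2 + 7·1 + 8·1 + 12·0 = 37
  Varga: 5·0 + 6·1 + 7·0 + 8·2 + 12·2 = 46
  Okafor: 5·1 + 6·0 + 7·2 + 8·0 + 12·1 = 31
Varga has the highest total.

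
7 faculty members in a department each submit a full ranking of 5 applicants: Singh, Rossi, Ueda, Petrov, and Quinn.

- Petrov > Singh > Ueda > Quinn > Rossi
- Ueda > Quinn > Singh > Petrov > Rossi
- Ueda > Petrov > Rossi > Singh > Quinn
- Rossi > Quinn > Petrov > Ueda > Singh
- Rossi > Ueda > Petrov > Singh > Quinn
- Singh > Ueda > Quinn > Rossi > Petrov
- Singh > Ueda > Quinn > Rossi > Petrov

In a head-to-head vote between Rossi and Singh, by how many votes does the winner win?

1

Ballots ranking Rossi above Singh: 3.
Ballots ranking Singh above Rossi: 4.
Singh wins 4–3, a margin of 1.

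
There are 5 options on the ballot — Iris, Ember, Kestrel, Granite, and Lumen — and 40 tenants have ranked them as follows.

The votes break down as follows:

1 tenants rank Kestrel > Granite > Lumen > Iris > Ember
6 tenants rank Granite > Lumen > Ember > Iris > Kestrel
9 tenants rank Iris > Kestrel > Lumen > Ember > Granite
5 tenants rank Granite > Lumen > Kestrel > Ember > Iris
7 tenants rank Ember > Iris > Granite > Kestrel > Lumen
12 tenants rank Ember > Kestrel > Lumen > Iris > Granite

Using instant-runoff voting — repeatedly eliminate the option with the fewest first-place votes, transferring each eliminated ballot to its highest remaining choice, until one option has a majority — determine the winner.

Ember

Round 1: Ember 19, Granite 11, Iris 9, Kestrel 1, Lumen 0. Lumen has the fewest and is eliminated.
Round 2: Ember 19, Granite 11, Iris 9, Kestrel 1. Kestrel has the fewest and is eliminated.
Round 3: Ember 19, Granite 12, Iris 9. Iris has the fewest and is eliminated.
Round 4: Ember 28, Granite 12. Ember has a majority.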